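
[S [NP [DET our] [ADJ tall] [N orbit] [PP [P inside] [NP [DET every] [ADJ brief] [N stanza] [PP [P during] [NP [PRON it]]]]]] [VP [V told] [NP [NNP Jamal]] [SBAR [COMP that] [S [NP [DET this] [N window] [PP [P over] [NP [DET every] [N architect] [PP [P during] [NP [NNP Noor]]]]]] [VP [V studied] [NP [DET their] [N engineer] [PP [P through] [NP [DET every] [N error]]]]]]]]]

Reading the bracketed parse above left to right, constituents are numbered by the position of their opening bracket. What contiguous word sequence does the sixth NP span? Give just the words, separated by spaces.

The NP opening brackets appear, in order, over: "our tall orbit inside every brief stanza during it"; "every brief stanza during it"; "it"; "Jamal"; "this window over every architect during Noor"; "every architect during Noor"; "Noor"; "their engineer through every error"; "every error". The sixth one spans "every architect during Noor".

every architect during Noor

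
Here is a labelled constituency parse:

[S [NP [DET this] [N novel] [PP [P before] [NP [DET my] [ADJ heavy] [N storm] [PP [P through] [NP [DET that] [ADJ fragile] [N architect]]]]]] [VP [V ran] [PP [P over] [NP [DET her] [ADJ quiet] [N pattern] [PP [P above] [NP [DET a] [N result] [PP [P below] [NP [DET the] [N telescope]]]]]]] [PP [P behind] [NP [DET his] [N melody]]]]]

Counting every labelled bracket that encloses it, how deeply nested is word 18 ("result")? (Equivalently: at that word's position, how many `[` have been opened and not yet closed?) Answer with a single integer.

7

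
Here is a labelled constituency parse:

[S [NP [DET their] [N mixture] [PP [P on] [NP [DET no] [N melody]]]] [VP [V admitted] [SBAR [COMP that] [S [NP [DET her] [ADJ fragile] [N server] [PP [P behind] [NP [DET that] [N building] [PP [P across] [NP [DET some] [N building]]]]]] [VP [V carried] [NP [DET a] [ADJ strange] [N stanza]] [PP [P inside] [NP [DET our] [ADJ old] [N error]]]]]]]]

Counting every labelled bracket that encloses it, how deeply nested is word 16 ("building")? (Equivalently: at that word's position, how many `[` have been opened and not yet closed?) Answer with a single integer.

10

Counting open brackets not yet closed at "building": [S [VP [SBAR [S [NP [PP [NP [PP [NP [N = 10.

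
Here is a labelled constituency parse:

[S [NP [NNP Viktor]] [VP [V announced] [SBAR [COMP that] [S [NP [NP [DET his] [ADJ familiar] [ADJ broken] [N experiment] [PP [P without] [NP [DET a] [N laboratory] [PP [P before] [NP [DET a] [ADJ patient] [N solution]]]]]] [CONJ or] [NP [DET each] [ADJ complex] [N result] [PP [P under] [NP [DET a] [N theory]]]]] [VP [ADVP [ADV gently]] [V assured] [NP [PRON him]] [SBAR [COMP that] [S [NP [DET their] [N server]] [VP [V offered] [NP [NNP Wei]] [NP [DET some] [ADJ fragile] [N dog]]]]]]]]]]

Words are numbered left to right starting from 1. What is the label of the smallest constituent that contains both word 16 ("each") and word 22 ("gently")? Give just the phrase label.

S

Word 16 lies under S → VP → SBAR → S → NP → NP → DET; word 22 lies under S → VP → SBAR → S → VP → ADVP → ADV. The lowest shared node is the S.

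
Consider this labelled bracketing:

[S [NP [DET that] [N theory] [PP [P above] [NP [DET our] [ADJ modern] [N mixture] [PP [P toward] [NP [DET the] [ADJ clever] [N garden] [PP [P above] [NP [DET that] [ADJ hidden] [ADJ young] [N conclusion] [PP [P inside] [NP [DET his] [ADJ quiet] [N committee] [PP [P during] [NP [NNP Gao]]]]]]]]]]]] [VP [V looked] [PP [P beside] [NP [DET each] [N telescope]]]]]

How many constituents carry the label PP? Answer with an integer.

6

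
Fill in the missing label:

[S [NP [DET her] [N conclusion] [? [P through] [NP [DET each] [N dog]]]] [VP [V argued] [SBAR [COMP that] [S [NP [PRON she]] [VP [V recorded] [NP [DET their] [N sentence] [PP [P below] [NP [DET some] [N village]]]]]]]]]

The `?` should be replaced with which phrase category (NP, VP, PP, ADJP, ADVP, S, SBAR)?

PP

Looking at what the `?` directly dominates — P 'through', NP — this is a prepositional phrase (PP).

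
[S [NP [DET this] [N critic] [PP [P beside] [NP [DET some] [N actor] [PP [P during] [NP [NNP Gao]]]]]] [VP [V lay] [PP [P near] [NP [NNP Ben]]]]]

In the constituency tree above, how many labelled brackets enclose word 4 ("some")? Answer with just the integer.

Counting open brackets not yet closed at "some": [S [NP [PP [NP [DET = 5.

5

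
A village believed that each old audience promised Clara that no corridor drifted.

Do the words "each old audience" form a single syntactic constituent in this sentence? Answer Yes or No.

These words form the whole noun phrase headed by "audience", so yes — one constituent.

Yes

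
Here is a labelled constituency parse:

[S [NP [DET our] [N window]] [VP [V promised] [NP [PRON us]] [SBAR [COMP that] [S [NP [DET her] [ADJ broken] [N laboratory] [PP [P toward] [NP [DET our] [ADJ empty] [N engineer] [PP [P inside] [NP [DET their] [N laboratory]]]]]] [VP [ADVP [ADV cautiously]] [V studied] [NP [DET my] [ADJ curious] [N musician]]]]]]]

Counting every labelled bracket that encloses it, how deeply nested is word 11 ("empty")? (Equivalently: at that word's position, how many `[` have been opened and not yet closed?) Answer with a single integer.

8

Counting open brackets not yet closed at "empty": [S [VP [SBAR [S [NP [PP [NP [ADJ = 8.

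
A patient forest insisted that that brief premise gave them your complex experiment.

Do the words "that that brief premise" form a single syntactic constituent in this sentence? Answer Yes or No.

No

"that" belongs to the complementizer "that" while "premise" belongs to the clause "that brief premise gave them your complex experiment"; a span that runs across that boundary is not a single phrase.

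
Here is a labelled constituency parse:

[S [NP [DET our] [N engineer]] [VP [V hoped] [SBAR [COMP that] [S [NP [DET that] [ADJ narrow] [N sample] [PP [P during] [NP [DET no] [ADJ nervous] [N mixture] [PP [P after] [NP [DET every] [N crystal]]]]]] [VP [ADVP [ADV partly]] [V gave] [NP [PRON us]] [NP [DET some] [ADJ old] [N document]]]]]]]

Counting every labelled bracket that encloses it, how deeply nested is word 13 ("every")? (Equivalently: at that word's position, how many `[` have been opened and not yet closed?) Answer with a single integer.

The word sits inside DET, which is inside NP, inside PP, inside NP, inside PP, inside NP, inside S, inside SBAR, inside VP, inside S — 10 brackets in all.

10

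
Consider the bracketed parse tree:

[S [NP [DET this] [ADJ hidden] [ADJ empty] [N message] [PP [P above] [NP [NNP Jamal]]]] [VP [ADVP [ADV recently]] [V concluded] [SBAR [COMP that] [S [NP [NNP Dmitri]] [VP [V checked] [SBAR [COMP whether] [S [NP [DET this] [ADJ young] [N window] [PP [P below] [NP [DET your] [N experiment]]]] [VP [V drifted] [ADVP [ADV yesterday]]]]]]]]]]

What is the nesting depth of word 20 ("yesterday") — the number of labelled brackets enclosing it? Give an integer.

10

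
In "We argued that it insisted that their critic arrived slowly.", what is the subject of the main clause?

we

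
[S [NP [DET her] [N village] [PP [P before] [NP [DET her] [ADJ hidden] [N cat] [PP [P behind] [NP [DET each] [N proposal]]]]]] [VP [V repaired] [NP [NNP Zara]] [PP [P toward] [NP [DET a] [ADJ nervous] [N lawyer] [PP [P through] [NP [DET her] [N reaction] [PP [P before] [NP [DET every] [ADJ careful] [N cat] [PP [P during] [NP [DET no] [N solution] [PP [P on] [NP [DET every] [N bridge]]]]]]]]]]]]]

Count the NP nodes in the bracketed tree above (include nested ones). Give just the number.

9

Listing each NP by its span: [NP her village before her hidden cat behind each proposal]; [NP her hidden cat behind each proposal]; [NP each proposal]; [NP Zara]; [NP a nervous lawyer through her reaction before every careful cat during no solution on every bridge]; [NP her reaction before every careful cat during no solution on every bridge] … — that makes 9.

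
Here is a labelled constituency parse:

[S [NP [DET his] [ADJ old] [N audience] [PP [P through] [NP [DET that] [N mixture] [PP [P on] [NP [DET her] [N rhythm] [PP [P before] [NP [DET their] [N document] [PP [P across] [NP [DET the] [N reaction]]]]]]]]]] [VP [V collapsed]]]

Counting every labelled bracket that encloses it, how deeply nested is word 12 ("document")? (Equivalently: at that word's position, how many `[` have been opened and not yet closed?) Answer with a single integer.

9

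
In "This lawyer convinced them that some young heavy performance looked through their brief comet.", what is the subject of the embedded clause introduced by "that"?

some young heavy performance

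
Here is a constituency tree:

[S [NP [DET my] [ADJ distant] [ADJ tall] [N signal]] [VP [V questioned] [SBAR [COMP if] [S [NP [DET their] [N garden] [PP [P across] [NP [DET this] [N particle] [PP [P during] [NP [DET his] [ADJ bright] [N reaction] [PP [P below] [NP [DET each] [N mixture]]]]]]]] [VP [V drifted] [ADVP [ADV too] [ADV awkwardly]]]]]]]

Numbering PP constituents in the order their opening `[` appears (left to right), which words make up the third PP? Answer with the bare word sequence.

below each mixture

In left-to-right order the PP constituents are "across this particle during his bright reaction below each mixture"; "during his bright reaction below each mixture"; "below each mixture". Number 3 is "below each mixture".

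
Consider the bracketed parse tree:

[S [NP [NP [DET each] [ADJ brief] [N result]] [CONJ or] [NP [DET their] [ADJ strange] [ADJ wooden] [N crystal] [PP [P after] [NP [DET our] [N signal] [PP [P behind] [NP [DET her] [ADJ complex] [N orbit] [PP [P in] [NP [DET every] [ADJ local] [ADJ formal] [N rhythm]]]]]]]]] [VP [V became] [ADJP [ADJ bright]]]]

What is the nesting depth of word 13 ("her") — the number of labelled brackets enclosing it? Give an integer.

8

Path from the root down to the word: S → NP → NP → PP → NP → PP → NP → DET. That is 8 enclosing brackets.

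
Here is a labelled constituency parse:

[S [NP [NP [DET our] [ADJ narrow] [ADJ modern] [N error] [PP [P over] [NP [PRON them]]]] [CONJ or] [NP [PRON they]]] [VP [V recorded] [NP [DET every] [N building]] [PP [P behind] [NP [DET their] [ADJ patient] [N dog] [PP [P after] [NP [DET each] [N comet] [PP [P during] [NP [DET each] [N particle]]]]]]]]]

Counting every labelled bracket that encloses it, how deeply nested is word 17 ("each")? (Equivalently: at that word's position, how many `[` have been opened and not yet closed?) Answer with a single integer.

7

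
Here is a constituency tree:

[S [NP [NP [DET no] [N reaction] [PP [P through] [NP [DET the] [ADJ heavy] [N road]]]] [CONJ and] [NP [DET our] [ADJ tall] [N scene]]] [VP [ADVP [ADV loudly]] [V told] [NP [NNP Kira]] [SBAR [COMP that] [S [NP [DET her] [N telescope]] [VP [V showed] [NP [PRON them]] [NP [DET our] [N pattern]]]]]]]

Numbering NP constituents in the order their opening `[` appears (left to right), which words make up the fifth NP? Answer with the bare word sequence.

Opening `[NP` markers occur at word positions 1, 1, 4, 8, 13, 15, 18, 19; the fifth of these opens the constituent [NP Kira].

Kira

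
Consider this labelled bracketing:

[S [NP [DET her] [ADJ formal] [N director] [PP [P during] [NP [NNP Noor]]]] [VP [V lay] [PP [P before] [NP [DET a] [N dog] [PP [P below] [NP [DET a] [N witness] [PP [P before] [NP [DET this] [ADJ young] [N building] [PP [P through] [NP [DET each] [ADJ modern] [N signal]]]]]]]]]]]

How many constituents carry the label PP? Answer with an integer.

The PP constituents are: [PP during Noor]; [PP before a dog below a witness before this young building through each modern signal]; [PP below a witness before this young building through each modern signal]; [PP before this young building through each modern signal]; [PP through each modern signal]. Total: 5.

5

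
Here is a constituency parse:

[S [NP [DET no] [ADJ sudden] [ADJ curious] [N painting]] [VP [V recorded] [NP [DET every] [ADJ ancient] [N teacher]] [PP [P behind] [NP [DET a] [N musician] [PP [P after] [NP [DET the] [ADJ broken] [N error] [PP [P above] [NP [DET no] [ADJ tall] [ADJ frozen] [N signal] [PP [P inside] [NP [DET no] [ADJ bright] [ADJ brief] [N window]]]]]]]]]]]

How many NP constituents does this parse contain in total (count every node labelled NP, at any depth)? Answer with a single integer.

Listing each NP by its span: [NP no sudden curious painting]; [NP every ancient teacher]; [NP a musician after the broken error above no tall frozen signal inside no bright brief window]; [NP the broken error above no tall frozen signal inside no bright brief window]; [NP no tall frozen signal inside no bright brief window]; [NP no bright brief window] — that makes 6.

6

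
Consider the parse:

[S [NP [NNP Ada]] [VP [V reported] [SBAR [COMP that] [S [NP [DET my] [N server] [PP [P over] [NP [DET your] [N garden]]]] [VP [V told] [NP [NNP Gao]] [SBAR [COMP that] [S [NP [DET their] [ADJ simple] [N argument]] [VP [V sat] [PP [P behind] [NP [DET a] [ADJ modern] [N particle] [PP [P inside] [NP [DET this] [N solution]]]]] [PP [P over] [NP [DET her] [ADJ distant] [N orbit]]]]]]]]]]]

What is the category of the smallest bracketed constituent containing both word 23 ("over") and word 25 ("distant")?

Both words fall inside [PP over her distant orbit] (words 23–26), and no smaller constituent contains them both. Label: PP.

PP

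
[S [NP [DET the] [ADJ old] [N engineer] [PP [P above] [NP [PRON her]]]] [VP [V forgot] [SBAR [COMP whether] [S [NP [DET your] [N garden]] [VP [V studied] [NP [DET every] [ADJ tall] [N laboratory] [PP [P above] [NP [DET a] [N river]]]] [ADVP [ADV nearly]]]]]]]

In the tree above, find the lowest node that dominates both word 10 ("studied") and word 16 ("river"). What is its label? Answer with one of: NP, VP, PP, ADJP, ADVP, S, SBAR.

VP

The smallest bracket enclosing both words is [VP studied every tall laboratory above a river nearly], so the label is VP.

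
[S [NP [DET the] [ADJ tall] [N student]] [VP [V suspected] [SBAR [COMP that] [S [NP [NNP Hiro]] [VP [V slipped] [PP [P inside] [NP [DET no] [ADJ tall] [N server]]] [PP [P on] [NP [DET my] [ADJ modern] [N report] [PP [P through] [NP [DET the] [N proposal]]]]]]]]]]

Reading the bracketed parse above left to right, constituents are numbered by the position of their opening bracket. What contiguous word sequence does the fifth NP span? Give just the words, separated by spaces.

In left-to-right order the NP constituents are "the tall student"; "Hiro"; "no tall server"; "my modern report through the proposal"; "the proposal". Number 5 is "the proposal".

the proposal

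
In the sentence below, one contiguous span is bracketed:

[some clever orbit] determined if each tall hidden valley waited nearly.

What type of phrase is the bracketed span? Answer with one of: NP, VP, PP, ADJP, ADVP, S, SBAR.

NP

The span is built around the noun "orbit" — a noun phrase (NP).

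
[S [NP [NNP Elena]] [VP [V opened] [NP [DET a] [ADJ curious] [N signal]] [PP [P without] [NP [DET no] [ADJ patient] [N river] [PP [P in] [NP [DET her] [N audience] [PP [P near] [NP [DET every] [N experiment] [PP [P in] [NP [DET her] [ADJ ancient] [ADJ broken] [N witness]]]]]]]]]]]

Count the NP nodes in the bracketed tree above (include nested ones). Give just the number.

6

The NP constituents are: [NP Elena]; [NP a curious signal]; [NP no patient river in her audience near every experiment in her ancient broken witness]; [NP her audience near every experiment in her ancient broken witness]; [NP every experiment in her ancient broken witness]; [NP her ancient broken witness]. Total: 6.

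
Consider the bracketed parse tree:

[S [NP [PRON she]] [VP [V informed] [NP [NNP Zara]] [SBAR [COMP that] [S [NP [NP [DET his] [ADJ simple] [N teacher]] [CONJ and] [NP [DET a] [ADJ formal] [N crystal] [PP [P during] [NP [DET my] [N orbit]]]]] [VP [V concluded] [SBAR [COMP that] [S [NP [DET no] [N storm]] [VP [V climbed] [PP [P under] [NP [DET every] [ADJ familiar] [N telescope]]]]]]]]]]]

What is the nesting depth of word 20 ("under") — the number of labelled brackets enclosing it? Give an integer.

Path from the root down to the word: S → VP → SBAR → S → VP → SBAR → S → VP → PP → P. That is 10 enclosing brackets.

10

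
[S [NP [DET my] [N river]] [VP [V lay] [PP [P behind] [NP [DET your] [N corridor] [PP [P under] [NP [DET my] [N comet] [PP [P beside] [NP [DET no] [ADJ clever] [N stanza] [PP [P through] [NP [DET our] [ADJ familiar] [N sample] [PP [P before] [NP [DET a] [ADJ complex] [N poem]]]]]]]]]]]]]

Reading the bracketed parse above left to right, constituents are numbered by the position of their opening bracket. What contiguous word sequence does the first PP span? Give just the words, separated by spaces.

Opening `[PP` markers occur at word positions 4, 7, 10, 14, 18; the first of these opens the constituent [PP behind your corridor under my comet beside no clever stanza through our familiar sample before a complex poem].

behind your corridor under my comet beside no clever stanza through our familiar sample before a complex poem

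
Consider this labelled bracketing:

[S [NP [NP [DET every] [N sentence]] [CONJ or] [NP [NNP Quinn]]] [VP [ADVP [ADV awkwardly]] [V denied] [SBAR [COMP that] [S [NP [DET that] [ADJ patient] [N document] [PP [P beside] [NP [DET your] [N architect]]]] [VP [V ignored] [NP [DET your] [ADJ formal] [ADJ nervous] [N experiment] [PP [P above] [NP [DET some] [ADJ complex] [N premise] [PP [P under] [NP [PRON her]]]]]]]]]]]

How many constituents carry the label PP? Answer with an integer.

3

Listing each PP by its span: [PP beside your architect]; [PP above some complex premise under her]; [PP under her] — that makes 3.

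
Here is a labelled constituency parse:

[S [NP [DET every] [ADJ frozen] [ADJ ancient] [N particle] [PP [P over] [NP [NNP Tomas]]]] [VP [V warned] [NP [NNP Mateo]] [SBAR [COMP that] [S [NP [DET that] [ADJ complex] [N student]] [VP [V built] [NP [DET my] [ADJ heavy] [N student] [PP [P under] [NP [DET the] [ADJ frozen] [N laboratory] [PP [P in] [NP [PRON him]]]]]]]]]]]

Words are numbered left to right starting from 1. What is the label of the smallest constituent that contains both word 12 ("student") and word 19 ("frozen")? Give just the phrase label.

S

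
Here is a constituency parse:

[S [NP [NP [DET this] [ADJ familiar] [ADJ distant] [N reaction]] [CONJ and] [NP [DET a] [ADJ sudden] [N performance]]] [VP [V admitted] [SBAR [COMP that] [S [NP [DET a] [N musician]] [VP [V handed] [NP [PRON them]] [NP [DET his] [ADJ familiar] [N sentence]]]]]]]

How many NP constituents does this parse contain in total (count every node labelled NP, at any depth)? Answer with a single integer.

6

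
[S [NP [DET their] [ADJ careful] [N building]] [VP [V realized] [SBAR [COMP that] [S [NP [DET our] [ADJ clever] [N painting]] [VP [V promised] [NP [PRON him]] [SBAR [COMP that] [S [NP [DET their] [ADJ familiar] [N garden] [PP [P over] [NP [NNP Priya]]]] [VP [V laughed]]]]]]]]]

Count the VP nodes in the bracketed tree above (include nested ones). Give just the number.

3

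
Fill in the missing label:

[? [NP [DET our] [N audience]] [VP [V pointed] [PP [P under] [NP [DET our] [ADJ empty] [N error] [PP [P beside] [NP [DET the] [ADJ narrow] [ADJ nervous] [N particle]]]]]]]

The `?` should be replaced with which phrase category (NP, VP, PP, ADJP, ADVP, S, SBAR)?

S

A constituent whose immediate children are NP, VP is a clause: S.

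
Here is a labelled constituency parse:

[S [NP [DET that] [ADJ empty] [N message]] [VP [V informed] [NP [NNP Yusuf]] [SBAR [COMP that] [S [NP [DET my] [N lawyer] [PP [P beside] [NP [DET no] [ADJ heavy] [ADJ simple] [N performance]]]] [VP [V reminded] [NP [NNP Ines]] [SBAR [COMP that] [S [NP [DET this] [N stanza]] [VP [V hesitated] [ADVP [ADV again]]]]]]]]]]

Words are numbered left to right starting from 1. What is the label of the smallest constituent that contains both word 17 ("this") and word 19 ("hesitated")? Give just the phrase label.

S

Both words fall inside [S this stanza hesitated again] (words 17–20), and no smaller constituent contains them both. Label: S.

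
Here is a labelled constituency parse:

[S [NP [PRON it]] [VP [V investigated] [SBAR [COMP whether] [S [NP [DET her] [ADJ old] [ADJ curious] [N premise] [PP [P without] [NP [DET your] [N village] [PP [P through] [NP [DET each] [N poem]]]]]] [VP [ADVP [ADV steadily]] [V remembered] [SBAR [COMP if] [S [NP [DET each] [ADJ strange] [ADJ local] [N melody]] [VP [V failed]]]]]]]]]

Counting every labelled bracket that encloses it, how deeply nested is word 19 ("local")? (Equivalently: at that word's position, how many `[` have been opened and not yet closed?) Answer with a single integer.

The word sits inside ADJ, which is inside NP, inside S, inside SBAR, inside VP, inside S, inside SBAR, inside VP, inside S — 9 brackets in all.

9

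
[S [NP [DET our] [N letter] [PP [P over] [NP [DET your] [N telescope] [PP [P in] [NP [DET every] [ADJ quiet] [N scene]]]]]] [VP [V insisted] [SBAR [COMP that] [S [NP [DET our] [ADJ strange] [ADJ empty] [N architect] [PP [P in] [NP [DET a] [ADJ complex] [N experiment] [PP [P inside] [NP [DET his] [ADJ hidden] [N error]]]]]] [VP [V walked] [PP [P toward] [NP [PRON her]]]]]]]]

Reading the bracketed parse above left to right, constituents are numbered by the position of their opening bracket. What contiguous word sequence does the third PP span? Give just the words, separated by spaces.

in a complex experiment inside his hidden error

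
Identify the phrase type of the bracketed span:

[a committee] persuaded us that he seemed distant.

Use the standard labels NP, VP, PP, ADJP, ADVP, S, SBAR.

NP

"committee" is the head of the bracketed span, so the span is a noun phrase: NP.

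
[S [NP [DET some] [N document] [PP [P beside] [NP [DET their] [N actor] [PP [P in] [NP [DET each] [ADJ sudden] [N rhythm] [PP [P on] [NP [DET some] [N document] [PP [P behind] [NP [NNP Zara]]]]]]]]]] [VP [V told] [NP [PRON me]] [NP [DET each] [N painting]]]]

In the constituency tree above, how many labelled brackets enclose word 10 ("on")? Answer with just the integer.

Counting open brackets not yet closed at "on": [S [NP [PP [NP [PP [NP [PP [P = 8.

8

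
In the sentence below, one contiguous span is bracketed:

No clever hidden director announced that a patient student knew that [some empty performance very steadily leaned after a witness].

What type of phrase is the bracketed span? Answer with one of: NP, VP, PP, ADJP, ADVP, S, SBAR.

S

The span is built around the head "leaned" — a clause (S).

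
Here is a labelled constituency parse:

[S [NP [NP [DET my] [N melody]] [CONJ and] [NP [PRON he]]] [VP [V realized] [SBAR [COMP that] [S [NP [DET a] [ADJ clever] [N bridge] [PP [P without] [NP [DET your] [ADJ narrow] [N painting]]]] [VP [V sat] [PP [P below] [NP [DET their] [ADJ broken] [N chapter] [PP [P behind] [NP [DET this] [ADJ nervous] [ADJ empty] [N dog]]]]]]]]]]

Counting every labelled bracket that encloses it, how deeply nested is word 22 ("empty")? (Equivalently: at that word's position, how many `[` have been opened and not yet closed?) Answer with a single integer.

10

Path from the root down to the word: S → VP → SBAR → S → VP → PP → NP → PP → NP → ADJ. That is 10 enclosing brackets.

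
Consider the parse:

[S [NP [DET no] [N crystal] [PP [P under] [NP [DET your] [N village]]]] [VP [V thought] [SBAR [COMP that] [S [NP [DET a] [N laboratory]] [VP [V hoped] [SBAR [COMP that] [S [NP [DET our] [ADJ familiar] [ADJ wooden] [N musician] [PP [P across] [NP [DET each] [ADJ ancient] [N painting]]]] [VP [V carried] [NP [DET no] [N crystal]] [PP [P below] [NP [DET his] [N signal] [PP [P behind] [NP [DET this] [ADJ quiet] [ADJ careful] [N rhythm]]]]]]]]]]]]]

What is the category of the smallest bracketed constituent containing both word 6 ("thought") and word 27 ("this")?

VP

Both words fall inside [VP thought that a laboratory hoped that our familiar wooden musician across each ancient painting carried no crystal below his signal behind this quiet careful rhythm] (words 6–30), and no smaller constituent contains them both. Label: VP.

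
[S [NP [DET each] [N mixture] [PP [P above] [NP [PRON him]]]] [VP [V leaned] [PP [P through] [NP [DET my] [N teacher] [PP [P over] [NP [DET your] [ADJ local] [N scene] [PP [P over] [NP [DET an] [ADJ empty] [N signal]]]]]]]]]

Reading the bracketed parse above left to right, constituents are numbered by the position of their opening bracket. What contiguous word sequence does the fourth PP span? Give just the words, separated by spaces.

over an empty signal

The PP opening brackets appear, in order, over: "above him"; "through my teacher over your local scene over an empty signal"; "over your local scene over an empty signal"; "over an empty signal". The fourth one spans "over an empty signal".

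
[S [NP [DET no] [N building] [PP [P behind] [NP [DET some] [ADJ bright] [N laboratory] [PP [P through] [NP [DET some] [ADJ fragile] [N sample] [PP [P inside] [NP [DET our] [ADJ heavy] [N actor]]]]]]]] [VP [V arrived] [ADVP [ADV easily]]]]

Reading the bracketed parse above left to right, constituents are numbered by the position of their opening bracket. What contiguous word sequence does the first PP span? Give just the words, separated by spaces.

behind some bright laboratory through some fragile sample inside our heavy actor

The PP opening brackets appear, in order, over: "behind some bright laboratory through some fragile sample inside our heavy actor"; "through some fragile sample inside our heavy actor"; "inside our heavy actor". The first one spans "behind some bright laboratory through some fragile sample inside our heavy actor".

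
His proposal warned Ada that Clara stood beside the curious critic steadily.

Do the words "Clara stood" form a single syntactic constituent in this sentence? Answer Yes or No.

No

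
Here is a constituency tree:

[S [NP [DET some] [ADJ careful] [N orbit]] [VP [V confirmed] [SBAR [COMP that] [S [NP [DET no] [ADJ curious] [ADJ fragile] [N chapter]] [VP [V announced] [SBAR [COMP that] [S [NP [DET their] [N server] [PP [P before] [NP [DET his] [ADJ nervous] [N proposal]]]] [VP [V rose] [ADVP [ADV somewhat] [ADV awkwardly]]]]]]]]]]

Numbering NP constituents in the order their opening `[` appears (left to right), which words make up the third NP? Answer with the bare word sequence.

In left-to-right order the NP constituents are "some careful orbit"; "no curious fragile chapter"; "their server before his nervous proposal"; "his nervous proposal". Number 3 is "their server before his nervous proposal".

their server before his nervous proposal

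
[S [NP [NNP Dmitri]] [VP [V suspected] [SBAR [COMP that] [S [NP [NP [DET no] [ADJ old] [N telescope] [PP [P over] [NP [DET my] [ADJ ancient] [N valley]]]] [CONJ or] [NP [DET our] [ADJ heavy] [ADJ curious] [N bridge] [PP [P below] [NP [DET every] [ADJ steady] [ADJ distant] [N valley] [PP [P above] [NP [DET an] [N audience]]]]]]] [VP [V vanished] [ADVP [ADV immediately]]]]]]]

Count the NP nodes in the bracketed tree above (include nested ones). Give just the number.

The NP constituents are: [NP Dmitri]; [NP no old telescope over my ancient valley or our heavy curious bridge below every steady distant valley above an audience]; [NP no old telescope over my ancient valley]; [NP my ancient valley]; [NP our heavy curious bridge below every steady distant valley above an audience]; [NP every steady distant valley above an audience] …. Total: 7.

7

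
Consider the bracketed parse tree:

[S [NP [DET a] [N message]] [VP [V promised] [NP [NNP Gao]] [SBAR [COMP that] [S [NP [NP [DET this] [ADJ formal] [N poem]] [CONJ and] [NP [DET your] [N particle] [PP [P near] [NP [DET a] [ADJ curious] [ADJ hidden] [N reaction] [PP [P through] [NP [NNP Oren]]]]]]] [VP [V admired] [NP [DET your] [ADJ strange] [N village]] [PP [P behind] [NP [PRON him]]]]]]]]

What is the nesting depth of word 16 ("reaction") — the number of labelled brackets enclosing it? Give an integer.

9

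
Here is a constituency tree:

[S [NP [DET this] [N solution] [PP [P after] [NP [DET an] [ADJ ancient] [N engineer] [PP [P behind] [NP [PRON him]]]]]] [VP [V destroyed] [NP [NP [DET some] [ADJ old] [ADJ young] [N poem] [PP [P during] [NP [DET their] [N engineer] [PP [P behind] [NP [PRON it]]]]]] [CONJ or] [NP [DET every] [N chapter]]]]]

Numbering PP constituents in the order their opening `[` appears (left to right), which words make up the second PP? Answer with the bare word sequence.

behind him

In left-to-right order the PP constituents are "after an ancient engineer behind him"; "behind him"; "during their engineer behind it"; "behind it". Number 2 is "behind him".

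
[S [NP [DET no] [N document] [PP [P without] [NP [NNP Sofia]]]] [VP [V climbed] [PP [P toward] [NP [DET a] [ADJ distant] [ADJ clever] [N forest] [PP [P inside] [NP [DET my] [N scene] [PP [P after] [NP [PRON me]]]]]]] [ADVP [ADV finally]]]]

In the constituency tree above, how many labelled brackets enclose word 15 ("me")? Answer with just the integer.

9

Path from the root down to the word: S → VP → PP → NP → PP → NP → PP → NP → PRON. That is 9 enclosing brackets.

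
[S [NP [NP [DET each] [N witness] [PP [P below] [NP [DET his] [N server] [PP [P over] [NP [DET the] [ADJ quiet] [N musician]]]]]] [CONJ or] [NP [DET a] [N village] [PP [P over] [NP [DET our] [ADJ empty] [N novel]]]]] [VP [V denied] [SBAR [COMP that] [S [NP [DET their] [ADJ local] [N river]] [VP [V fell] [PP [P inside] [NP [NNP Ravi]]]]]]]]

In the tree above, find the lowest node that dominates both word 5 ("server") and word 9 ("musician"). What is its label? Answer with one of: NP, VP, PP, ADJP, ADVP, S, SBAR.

NP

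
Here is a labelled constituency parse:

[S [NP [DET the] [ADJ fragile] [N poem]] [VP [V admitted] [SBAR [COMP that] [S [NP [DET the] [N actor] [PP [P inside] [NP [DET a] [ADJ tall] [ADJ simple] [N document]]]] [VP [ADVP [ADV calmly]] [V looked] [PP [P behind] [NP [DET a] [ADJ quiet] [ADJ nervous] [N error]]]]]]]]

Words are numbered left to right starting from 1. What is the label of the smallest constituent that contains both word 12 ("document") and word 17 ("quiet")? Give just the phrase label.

S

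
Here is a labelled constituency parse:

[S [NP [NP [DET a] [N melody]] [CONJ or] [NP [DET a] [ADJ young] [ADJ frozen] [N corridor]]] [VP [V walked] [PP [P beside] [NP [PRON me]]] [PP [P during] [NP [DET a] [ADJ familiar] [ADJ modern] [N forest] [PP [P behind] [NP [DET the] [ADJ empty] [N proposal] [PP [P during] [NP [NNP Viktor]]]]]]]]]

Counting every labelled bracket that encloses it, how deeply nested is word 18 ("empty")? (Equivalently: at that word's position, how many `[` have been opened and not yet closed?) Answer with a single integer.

7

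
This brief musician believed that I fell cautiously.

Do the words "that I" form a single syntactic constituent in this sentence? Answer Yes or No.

The sequence begins inside the complementizer "that" and ends inside the clause "I fell cautiously"; it crosses a phrase boundary, so no single node in the tree spans exactly those words.

No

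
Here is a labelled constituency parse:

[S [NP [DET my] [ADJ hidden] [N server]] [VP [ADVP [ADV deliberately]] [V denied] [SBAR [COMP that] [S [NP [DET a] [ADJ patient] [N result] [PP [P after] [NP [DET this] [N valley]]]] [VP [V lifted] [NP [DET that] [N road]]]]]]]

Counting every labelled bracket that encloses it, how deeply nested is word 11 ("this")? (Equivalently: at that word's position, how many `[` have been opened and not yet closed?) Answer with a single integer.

8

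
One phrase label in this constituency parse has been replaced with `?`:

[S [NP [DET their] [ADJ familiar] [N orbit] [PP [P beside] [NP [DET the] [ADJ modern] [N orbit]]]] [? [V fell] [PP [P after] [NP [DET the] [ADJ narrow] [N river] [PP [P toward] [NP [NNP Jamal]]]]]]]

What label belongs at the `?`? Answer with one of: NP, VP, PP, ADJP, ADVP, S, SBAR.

VP

The `?` node immediately contains: V 'fell', PP. That is the internal structure of a verb phrase, so the label is VP.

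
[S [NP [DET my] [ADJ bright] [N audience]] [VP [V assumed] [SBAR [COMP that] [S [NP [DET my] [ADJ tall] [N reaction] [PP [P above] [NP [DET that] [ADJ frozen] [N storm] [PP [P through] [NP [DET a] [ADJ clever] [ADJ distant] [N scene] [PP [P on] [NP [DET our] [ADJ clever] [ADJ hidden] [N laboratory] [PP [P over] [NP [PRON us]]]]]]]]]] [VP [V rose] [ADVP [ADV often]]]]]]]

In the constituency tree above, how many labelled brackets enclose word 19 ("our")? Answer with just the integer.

12

Path from the root down to the word: S → VP → SBAR → S → NP → PP → NP → PP → NP → PP → NP → DET. That is 12 enclosing brackets.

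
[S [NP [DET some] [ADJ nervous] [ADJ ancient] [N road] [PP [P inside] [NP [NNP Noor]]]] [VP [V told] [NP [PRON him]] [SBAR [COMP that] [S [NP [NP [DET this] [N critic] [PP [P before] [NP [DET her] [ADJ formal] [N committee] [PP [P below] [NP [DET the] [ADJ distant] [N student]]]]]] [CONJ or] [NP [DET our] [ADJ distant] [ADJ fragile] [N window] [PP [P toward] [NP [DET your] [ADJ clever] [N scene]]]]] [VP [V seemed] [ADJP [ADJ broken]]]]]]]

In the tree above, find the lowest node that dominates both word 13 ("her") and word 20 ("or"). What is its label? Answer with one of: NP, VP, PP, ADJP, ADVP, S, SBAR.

NP

Both words fall inside [NP this critic before her formal committee below the distant student or our distant fragile window toward your clever scene] (words 10–28), and no smaller constituent contains them both. Label: NP.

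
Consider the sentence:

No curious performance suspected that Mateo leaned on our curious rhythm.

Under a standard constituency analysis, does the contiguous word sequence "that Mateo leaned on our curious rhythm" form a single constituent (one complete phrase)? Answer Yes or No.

These words form the whole subordinate clause headed by "that", so yes — one constituent.

Yes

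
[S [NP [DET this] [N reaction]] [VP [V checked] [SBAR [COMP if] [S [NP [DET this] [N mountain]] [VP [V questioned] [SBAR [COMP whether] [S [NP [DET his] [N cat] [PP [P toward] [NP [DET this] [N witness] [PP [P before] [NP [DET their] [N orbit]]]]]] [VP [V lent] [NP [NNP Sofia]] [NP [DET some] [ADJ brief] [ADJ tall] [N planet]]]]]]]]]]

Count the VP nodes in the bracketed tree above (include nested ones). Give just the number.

3

Listing each VP by its span: [VP checked if this mountain questioned whether his cat toward this witness before their orbit lent Sofia some brief tall planet]; [VP questioned whether his cat toward this witness before their orbit lent Sofia some brief tall planet]; [VP lent Sofia some brief tall planet] — that makes 3.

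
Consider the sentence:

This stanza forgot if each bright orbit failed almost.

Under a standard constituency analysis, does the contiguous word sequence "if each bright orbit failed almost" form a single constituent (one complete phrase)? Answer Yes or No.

The sequence corresponds to a single SBAR node — the subordinate clause "if each bright orbit failed almost".

Yes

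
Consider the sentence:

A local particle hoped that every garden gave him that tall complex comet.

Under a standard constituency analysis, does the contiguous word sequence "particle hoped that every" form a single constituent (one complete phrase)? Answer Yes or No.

No

The smallest constituent containing the whole sequence is the clause [S a local particle hoped that every garden gave him that tall complex comet], but the sequence is only part of it — it straddles the boundary between noun phrase "a local particle" and verb phrase "hoped that every garden gave him that tall complex comet".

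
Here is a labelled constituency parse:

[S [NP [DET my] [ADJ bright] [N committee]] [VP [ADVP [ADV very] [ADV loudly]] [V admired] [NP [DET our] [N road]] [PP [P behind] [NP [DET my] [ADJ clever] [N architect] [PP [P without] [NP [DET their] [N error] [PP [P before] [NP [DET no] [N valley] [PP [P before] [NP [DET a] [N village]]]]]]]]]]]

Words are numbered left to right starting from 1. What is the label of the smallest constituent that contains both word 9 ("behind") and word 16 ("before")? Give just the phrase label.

The smallest bracket enclosing both words is [PP behind my clever architect without their error before no valley before a village], so the label is PP.

PP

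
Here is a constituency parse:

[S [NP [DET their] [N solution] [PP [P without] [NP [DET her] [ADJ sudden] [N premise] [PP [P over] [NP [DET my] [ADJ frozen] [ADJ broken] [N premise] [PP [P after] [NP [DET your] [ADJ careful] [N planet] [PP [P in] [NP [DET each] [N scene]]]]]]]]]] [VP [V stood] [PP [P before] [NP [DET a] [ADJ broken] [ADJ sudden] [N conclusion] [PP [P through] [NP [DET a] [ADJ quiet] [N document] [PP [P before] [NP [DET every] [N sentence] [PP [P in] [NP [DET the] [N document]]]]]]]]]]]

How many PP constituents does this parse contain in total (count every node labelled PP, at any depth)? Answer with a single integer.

Scanning left to right, an opening `[PP` appears at word positions 3, 7, 12, 16, 20, 25, 29, 32 — 8 in total.

8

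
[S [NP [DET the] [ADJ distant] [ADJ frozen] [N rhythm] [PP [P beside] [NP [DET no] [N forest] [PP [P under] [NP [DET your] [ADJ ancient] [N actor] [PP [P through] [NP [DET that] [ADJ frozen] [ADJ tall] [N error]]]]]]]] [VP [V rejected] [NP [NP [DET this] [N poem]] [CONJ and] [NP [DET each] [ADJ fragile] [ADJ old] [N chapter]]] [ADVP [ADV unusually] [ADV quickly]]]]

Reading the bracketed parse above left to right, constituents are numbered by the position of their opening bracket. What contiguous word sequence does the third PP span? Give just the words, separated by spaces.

In left-to-right order the PP constituents are "beside no forest under your ancient actor through that frozen tall error"; "under your ancient actor through that frozen tall error"; "through that frozen tall error". Number 3 is "through that frozen tall error".

through that frozen tall error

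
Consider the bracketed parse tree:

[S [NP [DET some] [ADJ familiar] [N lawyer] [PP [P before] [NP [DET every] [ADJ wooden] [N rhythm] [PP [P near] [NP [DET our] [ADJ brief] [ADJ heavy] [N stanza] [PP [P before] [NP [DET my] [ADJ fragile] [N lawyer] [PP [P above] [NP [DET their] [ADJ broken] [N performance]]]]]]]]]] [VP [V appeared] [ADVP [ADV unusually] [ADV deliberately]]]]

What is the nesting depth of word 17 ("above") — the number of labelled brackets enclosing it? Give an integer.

Path from the root down to the word: S → NP → PP → NP → PP → NP → PP → NP → PP → P. That is 10 enclosing brackets.

10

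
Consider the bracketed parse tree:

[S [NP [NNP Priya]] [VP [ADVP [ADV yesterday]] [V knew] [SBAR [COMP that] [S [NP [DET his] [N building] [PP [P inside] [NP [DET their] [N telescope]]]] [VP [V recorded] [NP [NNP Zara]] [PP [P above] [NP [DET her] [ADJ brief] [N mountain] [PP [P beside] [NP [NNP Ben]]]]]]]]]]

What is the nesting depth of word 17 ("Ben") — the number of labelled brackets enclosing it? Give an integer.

10

The word sits inside NNP, which is inside NP, inside PP, inside NP, inside PP, inside VP, inside S, inside SBAR, inside VP, inside S — 10 brackets in all.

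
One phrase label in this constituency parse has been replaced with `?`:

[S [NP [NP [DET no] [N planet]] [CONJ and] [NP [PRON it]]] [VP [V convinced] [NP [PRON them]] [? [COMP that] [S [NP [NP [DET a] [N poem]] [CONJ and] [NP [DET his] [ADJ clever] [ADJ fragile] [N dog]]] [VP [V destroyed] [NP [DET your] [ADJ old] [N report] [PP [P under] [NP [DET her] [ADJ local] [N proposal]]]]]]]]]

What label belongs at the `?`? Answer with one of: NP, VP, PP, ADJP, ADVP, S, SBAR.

SBAR

A constituent whose immediate children are COMP 'that', S is a subordinate clause: SBAR.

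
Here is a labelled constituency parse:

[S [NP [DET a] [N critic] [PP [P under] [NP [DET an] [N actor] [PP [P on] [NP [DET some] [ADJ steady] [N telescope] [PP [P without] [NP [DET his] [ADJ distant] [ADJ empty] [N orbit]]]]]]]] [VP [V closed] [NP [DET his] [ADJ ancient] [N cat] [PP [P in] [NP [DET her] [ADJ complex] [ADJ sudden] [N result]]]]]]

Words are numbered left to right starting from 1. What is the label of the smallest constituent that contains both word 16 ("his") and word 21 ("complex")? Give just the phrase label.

Both words fall inside [NP his ancient cat in her complex sudden result] (words 16–23), and no smaller constituent contains them both. Label: NP.

NP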